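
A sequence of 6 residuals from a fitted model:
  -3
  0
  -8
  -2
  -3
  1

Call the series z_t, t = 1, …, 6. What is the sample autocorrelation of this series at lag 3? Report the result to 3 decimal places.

-0.419

Mean z̄ = (-3 + 0 − 8 − 2 − 3 + 1)/6 = -2.5000
Deviations from mean: -0.5000, 2.5000, -5.5000, 0.5000, -0.5000, 3.5000
Numerator Σ_{t=1}^{3}(z_t−z̄)(z_{t+3}−z̄) = -20.7500
Denominator Σ(z_t−z̄)² = 49.5000
r_3 = -20.7500 / 49.5000 = -0.419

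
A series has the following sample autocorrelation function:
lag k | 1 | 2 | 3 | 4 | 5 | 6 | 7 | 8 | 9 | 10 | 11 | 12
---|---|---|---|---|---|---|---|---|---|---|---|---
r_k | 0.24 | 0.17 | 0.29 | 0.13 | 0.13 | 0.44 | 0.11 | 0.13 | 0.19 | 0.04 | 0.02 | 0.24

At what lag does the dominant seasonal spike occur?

The largest autocorrelation is r_6 = 0.44; the remaining lags stay at or below 0.29. The elevated value at lag 1 (0.24), dropping to 0.17 at lag 2, reflects decaying short-term dependence rather than seasonality.
The dominant spike at lag 6 indicates a seasonal period of 6.

6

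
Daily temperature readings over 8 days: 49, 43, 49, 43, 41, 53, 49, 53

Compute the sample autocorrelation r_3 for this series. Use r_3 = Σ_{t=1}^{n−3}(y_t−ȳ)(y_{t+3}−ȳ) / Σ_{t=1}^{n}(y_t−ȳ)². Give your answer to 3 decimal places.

-0.078

Mean ȳ = (49 + 43 + 49 + 43 + 41 + 53 + 49 + 53)/8 = 47.5000
Σ(y_t−ȳ)(y_{t+3}−ȳ) = (-6.7500) + (29.2500) + (8.2500) + (-6.7500) + (-35.7500) = -11.7500
Denominator Σ(y_t−ȳ)² = 150.0000
r_3 = -11.7500 / 150.0000 = -0.078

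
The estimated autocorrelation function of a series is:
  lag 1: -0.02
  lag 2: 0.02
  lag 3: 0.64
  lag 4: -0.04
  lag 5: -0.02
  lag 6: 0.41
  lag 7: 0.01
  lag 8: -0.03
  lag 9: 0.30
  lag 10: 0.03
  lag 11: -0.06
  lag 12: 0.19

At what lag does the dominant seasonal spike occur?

3

The largest autocorrelation is r_3 = 0.64, with weaker echoes at lags 6 (0.41), 9 (0.30) and 12 (0.19); the remaining lags stay at or below 0.03.
The dominant spike at lag 3 indicates a seasonal period of 3.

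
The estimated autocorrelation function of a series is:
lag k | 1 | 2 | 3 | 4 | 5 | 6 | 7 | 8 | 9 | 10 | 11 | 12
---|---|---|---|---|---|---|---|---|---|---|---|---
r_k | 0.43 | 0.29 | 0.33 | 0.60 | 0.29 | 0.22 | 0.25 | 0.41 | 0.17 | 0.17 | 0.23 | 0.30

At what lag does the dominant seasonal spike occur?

The largest autocorrelation is r_4 = 0.60; the remaining lags stay at or below 0.43. The elevated value at lag 1 (0.43), dropping to 0.29 at lag 2, reflects decaying short-term dependence rather than seasonality.
The dominant spike at lag 4 indicates a seasonal period of 4.

4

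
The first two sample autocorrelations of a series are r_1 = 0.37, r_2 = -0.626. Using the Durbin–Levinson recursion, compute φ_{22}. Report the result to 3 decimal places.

-0.884

φ_{22} = (r_2 − r_1²) / (1 − r_1²)
r_1² = (0.37)² = 0.1369
Numerator = -0.626 − 0.1369 = -0.7629; denominator = 1 − 0.1369 = 0.8631
φ_{22} = -0.7629 / 0.8631 = -0.884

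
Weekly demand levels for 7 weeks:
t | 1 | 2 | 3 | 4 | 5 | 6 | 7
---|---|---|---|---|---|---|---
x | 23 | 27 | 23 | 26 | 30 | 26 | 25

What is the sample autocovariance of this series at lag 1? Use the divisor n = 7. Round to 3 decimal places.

Mean x̄ = (23 + 27 + 23 + 26 + 30 + 26 + 25)/7 = 25.7143
Σ_{t=1}^{6}(x_t−x̄)(x_{t+1}−x̄) = -5.5102
γ_1 = -5.5102 / 7 = -0.787

-0.787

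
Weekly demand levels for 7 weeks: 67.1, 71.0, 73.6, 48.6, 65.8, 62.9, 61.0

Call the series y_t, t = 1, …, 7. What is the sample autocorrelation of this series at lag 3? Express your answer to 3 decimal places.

0.012

Mean ȳ = (67.1 + 71.0 + 73.6 + 48.6 + 65.8 + 62.9 + 61.0)/7 = 64.2857
Numerator Σ_{t=1}^{4}(y_t−ȳ)(y_{t+3}−ȳ) = 4.6551
Denominator Σ(y_t−ȳ)² = 400.8086
r_3 = 4.6551 / 400.8086 = 0.012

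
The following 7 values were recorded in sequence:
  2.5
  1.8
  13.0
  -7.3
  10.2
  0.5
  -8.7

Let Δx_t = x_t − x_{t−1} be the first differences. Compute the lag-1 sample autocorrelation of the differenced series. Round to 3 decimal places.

First differences Δx: -0.7, 11.2, -20.3, 17.5, -9.7, -9.2
Mean of differences = -1.8667
Numerator Σ(Δx_t−Δx̄)(Δx_{t+1}−Δx̄) = -676.8711
Denominator Σ(Δx_t−Δx̄)² = 1002.0933
r_1(Δx) = -676.8711 / 1002.0933 = -0.675

-0.675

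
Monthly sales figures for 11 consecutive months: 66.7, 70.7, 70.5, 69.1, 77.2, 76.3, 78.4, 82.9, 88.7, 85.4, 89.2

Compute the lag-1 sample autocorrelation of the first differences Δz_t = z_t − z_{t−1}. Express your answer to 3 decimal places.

-0.471

First differences Δz: 4.0, -0.2, -1.4, 8.1, -0.9, 2.1, 4.5, 5.8, -3.3, 3.8
Mean of differences = 2.2500
Numerator Σ(Δz_t−Δz̄)(Δz_{t+1}−Δz̄) = -55.3075
Denominator Σ(Δz_t−Δz̄)² = 117.4250
r_1(Δz) = -55.3075 / 117.4250 = -0.471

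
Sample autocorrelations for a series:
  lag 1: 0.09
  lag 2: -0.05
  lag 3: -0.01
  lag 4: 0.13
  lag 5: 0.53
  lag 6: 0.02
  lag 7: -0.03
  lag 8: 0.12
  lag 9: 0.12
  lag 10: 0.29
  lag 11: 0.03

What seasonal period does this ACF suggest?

The largest autocorrelation is r_5 = 0.53, with a weaker echo at lag 10 (0.29); the remaining lags stay at or below 0.13.
The dominant spike at lag 5 indicates a seasonal period of 5.

5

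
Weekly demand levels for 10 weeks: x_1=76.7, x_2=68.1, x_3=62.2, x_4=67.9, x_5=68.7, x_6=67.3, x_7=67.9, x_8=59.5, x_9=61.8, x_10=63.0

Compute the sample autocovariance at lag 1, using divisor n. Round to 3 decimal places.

Mean x̄ = (76.7 + 68.1 + 62.2 + 67.9 + 68.7 + 67.3 + 67.9 + 59.5 + 61.8 + 63.0)/10 = 66.3100
Σ_{t=1}^{9}(x_t−x̄)(x_{t+1}−x̄) = 47.2599
γ_1 = 47.2599 / 10 = 4.726

4.726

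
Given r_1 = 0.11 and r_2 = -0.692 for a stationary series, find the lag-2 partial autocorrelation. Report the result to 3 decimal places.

-0.713

φ_{22} = (r_2 − r_1²) / (1 − r_1²)
r_1² = (0.11)² = 0.0121
Numerator = -0.692 − 0.0121 = -0.7041; denominator = 1 − 0.0121 = 0.9879
φ_{22} = -0.7041 / 0.9879 = -0.713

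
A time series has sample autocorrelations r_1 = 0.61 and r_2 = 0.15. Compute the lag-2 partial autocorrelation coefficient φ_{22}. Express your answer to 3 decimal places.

φ_{22} = (r_2 − r_1²) / (1 − r_1²)
r_1² = (0.61)² = 0.3721
Numerator = 0.15 − 0.3721 = -0.2221; denominator = 1 − 0.3721 = 0.6279
φ_{22} = -0.2221 / 0.6279 = -0.354

-0.354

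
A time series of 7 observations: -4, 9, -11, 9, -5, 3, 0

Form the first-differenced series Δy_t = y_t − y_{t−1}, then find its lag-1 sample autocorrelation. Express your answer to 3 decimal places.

-0.868

First differences Δy: 13, -20, 20, -14, 8, -3
Mean of differences = 0.6667
Numerator Σ(Δy_t−Δȳ)(Δy_{t+1}−Δȳ) = -1072.4444
Denominator Σ(Δy_t−Δȳ)² = 1235.3333
r_1(Δy) = -1072.4444 / 1235.3333 = -0.868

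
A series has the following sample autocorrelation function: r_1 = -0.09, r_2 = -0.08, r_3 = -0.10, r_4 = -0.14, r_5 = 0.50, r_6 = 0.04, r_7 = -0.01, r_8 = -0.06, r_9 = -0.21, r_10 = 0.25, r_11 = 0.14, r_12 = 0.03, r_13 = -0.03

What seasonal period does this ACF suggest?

5

The largest autocorrelation is r_5 = 0.50, with a weaker echo at lag 10 (0.25); the remaining lags stay at or below 0.14.
The dominant spike at lag 5 indicates a seasonal period of 5.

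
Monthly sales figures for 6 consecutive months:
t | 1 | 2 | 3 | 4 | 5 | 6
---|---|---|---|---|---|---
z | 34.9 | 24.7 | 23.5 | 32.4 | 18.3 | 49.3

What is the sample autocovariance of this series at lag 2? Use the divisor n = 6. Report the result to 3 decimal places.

13.231

Mean z̄ = (34.9 + 24.7 + 23.5 + 32.4 + 18.3 + 49.3)/6 = 30.5167
Σ_{t=1}^{4}(z_t−z̄)(z_{t+2}−z̄) = 79.3844
γ_2 = 79.3844 / 6 = 13.231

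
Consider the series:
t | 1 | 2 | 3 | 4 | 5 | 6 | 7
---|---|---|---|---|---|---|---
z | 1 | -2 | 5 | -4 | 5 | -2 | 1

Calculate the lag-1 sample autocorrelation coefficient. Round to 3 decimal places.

Mean z̄ = (1 − 2 + 5 − 4 + 5 − 2 + 1)/7 = 0.5714
Deviations from mean: 0.4286, -2.5714, 4.4286, -4.5714, 4.4286, -2.5714, 0.4286
Σ(z_t−z̄)(z_{t+1}−z̄) = (-1.1020) + (-11.3878) + (-20.2449) + (-20.2449) + (-11.3878) + (-1.1020) = -65.4694
Denominator Σ(z_t−z̄)² = 73.7143
r_1 = -65.4694 / 73.7143 = -0.888

-0.888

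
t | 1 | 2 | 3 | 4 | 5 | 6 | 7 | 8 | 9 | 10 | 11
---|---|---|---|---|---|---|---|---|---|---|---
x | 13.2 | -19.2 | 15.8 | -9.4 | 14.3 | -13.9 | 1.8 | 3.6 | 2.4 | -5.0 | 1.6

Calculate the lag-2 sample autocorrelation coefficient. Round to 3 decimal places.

0.531

Mean x̄ = (13.2 − 19.2 + 15.8 − 9.4 + 14.3 − 13.9 + 1.8 + 3.6 + 2.4 − 5.0 + 1.6)/11 = 0.4727
Numerator Σ_{t=1}^{9}(x_t−x̄)(x_{t+2}−x̄) = 704.1512
Denominator Σ(x_t−x̄)² = 1325.6418
r_2 = 704.1512 / 1325.6418 = 0.531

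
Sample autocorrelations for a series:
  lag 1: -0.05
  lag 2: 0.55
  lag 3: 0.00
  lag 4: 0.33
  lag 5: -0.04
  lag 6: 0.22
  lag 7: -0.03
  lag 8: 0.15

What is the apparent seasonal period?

2

The largest autocorrelation is r_2 = 0.55, with weaker echoes at lags 4 (0.33), 6 (0.22) and 8 (0.15); the remaining lags stay at or below 0.00.
The dominant spike at lag 2 indicates a seasonal period of 2.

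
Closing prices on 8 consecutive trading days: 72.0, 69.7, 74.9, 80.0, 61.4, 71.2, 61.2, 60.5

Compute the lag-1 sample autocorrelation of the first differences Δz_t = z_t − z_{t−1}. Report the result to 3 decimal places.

-0.636

First differences Δz: -2.3, 5.2, 5.1, -18.6, 9.8, -10.0, -0.7
Mean of differences = -1.6429
Numerator Σ(Δz_t−Δz̄)(Δz_{t+1}−Δz̄) = -370.2433
Denominator Σ(Δz_t−Δz̄)² = 581.9371
r_1(Δz) = -370.2433 / 581.9371 = -0.636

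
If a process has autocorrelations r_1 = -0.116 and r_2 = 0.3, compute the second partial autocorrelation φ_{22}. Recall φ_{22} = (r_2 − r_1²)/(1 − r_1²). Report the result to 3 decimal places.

φ_{22} = (r_2 − r_1²) / (1 − r_1²)
r_1² = (-0.116)² = 0.013456
Numerator = 0.3 − 0.0135 = 0.2865; denominator = 1 − 0.0135 = 0.9865
φ_{22} = 0.2865 / 0.9865 = 0.290

0.290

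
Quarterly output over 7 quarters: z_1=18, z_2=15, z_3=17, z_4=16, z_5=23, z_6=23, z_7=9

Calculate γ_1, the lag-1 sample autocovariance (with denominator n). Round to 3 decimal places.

-3.236

Mean z̄ = (18 + 15 + 17 + 16 + 23 + 23 + 9)/7 = 17.2857
Deviations: 0.7143, -2.2857, -0.2857, -1.2857, 5.7143, 5.7143, -8.2857
Σ_{t=1}^{6}(z_t−z̄)(z_{t+1}−z̄) = -22.6531
γ_1 = -22.6531 / 7 = -3.236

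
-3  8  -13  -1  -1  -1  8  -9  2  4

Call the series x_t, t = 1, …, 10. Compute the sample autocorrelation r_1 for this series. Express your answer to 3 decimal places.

-0.511

Mean x̄ = (-3 + 8 − 13 − 1 − 1 − 1 + 8 − 9 + 2 + 4)/10 = -0.6000
Numerator Σ_{t=1}^{9}(x_t−x̄)(x_{t+1}−x̄) = -207.5600
Denominator Σ(x_t−x̄)² = 406.4000
r_1 = -207.5600 / 406.4000 = -0.511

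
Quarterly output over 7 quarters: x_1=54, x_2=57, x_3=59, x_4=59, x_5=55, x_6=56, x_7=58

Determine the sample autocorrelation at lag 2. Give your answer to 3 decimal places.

Mean x̄ = (54 + 57 + 59 + 59 + 55 + 56 + 58)/7 = 56.8571
Deviations from mean: -2.8571, 0.1429, 2.1429, 2.1429, -1.8571, -0.8571, 1.1429
Numerator Σ_{t=1}^{5}(x_t−x̄)(x_{t+2}−x̄) = -13.7551
Denominator Σ(x_t−x̄)² = 22.8571
r_2 = -13.7551 / 22.8571 = -0.602

-0.602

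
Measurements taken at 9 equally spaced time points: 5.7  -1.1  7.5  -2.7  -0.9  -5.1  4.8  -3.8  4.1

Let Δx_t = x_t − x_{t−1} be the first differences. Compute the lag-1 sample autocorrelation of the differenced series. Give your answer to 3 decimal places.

First differences Δx: -6.8, 8.6, -10.2, 1.8, -4.2, 9.9, -8.6, 7.9
Mean of differences = -0.2000
Numerator Σ(Δx_t−Δx̄)(Δx_{t+1}−Δx̄) = -367.3600
Denominator Σ(Δx_t−Δx̄)² = 479.1800
r_1(Δx) = -367.3600 / 479.1800 = -0.767

-0.767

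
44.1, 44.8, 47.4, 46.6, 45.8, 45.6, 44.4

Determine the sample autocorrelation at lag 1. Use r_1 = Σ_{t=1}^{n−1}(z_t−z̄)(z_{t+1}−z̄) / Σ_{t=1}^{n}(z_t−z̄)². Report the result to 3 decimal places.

Mean z̄ = (44.1 + 44.8 + 47.4 + 46.6 + 45.8 + 45.6 + 44.4)/7 = 45.5286
Σ(z_t−z̄)(z_{t+1}−z̄) = (1.0408) + (-1.3635) + (2.0051) + (0.2908) + (0.0194) + (-0.0806) = 1.9120
Denominator Σ(z_t−z̄)² = 8.5743
r_1 = 1.9120 / 8.5743 = 0.223

0.223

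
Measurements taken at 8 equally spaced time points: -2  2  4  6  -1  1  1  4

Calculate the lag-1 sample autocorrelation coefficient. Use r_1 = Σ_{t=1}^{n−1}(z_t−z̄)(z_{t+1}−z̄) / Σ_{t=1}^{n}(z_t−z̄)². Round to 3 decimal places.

Mean z̄ = (-2 + 2 + 4 + 6 − 1 + 1 + 1 + 4)/8 = 1.8750
Σ(z_t−z̄)(z_{t+1}−z̄) = (-0.4844) + (0.2656) + (8.7656) + (-11.8594) + (2.5156) + (0.7656) + (-1.8594) = -1.8906
Denominator Σ(z_t−z̄)² = 50.8750
r_1 = -1.8906 / 50.8750 = -0.037

-0.037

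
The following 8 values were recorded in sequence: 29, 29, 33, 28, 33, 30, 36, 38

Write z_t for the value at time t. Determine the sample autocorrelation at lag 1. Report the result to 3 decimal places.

Mean z̄ = (29 + 29 + 33 + 28 + 33 + 30 + 36 + 38)/8 = 32.0000
Σ(z_t−z̄)(z_{t+1}−z̄) = (9.0000) + (-3.0000) + (-4.0000) + (-4.0000) + (-2.0000) + (-8.0000) + (24.0000) = 12.0000
Denominator Σ(z_t−z̄)² = 92.0000
r_1 = 12.0000 / 92.0000 = 0.130

0.130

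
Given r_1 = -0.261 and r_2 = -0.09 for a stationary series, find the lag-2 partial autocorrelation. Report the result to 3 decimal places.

φ_{22} = (r_2 − r_1²) / (1 − r_1²)
r_1² = (-0.261)² = 0.068121
Numerator = -0.09 − 0.0681 = -0.1581; denominator = 1 − 0.0681 = 0.9319
φ_{22} = -0.1581 / 0.9319 = -0.170

-0.170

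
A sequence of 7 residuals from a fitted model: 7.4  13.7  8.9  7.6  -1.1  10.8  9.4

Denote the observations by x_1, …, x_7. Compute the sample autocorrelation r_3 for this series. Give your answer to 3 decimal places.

Mean x̄ = (7.4 + 13.7 + 8.9 + 7.6 − 1.1 + 10.8 + 9.4)/7 = 8.1000
Σ(x_t−x̄)(x_{t+3}−x̄) = (0.3500) + (-51.5200) + (2.1600) + (-0.6500) = -49.6600
Denominator Σ(x_t−x̄)² = 126.3600
r_3 = -49.6600 / 126.3600 = -0.393

-0.393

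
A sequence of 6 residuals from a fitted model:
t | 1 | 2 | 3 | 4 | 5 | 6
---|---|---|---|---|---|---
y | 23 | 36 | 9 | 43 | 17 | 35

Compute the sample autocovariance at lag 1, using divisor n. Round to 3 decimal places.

-120.921

Mean ȳ = (23 + 36 + 9 + 43 + 17 + 35)/6 = 27.1667
Deviations: -4.1667, 8.8333, -18.1667, 15.8333, -10.1667, 7.8333
Σ_{t=1}^{5}(y_t−ȳ)(y_{t+1}−ȳ) = -725.5278
γ_1 = -725.5278 / 6 = -120.921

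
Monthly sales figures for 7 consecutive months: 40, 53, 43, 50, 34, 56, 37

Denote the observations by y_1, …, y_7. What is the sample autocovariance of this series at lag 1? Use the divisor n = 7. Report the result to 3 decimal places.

-46.706

Mean ȳ = (40 + 53 + 43 + 50 + 34 + 56 + 37)/7 = 44.7143
Deviations: -4.7143, 8.2857, -1.7143, 5.2857, -10.7143, 11.2857, -7.7143
Σ_{t=1}^{6}(y_t−ȳ)(y_{t+1}−ȳ) = -326.9388
γ_1 = -326.9388 / 7 = -46.706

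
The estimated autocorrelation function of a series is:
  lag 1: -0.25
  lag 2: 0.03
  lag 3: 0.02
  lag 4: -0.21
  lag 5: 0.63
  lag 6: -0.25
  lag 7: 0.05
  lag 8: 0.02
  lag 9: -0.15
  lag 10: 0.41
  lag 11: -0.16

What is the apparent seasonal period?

The largest autocorrelation is r_5 = 0.63, with a weaker echo at lag 10 (0.41); the remaining lags stay at or below 0.05.
The dominant spike at lag 5 indicates a seasonal period of 5.

5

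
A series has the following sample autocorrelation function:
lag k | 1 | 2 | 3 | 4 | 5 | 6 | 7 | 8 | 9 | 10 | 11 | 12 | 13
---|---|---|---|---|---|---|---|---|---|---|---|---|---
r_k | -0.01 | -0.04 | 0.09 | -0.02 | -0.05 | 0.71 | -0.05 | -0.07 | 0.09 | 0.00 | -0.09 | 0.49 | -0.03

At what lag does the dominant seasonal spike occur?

The largest autocorrelation is r_6 = 0.71, with a weaker echo at lag 12 (0.49); the remaining lags stay at or below 0.09.
The dominant spike at lag 6 indicates a seasonal period of 6.

6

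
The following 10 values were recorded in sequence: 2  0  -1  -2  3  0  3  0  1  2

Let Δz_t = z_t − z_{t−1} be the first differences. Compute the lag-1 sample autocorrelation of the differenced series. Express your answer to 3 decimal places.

First differences Δz: -2, -1, -1, 5, -3, 3, -3, 1, 1
Mean of differences = 0.0000
Numerator Σ(Δz_t−Δz̄)(Δz_{t+1}−Δz̄) = -37.0000
Denominator Σ(Δz_t−Δz̄)² = 60.0000
r_1(Δz) = -37.0000 / 60.0000 = -0.617

-0.617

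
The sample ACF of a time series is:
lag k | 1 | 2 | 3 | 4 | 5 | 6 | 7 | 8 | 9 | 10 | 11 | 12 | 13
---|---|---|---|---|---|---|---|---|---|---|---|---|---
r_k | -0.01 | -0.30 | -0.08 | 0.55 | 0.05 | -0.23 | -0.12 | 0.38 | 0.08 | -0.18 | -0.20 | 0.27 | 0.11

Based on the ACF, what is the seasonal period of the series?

4

The largest autocorrelation is r_4 = 0.55, with weaker echoes at lags 8 (0.38) and 12 (0.27); the remaining lags stay at or below 0.11.
The dominant spike at lag 4 indicates a seasonal period of 4.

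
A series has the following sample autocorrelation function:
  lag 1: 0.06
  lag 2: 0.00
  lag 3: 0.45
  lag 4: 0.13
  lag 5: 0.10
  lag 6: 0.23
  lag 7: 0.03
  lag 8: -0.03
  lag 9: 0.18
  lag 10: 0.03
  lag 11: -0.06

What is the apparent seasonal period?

3

The largest autocorrelation is r_3 = 0.45, with weaker echoes at lags 6 (0.23) and 9 (0.18); the remaining lags stay at or below 0.13.
The dominant spike at lag 3 indicates a seasonal period of 3.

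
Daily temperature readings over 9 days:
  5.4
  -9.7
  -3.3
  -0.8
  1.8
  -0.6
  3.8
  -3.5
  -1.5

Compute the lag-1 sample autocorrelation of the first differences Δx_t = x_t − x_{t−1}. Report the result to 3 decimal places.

-0.371

First differences Δx: -15.1, 6.4, 2.5, 2.6, -2.4, 4.4, -7.3, 2.0
Mean of differences = -0.8625
Numerator Σ(Δx_t−Δx̄)(Δx_{t+1}−Δx̄) = -133.0564
Denominator Σ(Δx_t−Δx̄)² = 358.4388
r_1(Δx) = -133.0564 / 358.4388 = -0.371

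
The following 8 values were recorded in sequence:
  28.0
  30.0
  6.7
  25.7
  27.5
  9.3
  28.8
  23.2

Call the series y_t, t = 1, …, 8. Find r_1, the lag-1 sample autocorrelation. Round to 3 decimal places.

-0.439

Mean ȳ = (28.0 + 30.0 + 6.7 + 25.7 + 27.5 + 9.3 + 28.8 + 23.2)/8 = 22.4000
Σ(y_t−ȳ)(y_{t+1}−ȳ) = (42.5600) + (-119.3200) + (-51.8100) + (16.8300) + (-66.8100) + (-83.8400) + (5.1200) = -257.2700
Denominator Σ(y_t−ȳ)² = 585.7200
r_1 = -257.2700 / 585.7200 = -0.439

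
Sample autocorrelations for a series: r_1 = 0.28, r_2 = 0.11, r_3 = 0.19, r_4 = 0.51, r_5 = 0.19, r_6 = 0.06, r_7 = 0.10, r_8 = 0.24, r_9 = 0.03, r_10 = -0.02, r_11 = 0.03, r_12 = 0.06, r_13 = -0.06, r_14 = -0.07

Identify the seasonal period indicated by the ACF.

4

The largest autocorrelation is r_4 = 0.51; the remaining lags stay at or below 0.28. The elevated value at lag 1 (0.28), dropping to 0.11 at lag 2, reflects decaying short-term dependence rather than seasonality.
The dominant spike at lag 4 indicates a seasonal period of 4.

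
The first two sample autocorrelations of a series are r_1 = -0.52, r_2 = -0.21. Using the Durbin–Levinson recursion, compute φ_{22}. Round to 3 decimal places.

φ_{22} = (r_2 − r_1²) / (1 − r_1²)
r_1² = (-0.52)² = 0.2704
Numerator = -0.21 − 0.2704 = -0.4804; denominator = 1 − 0.2704 = 0.7296
φ_{22} = -0.4804 / 0.7296 = -0.658

-0.658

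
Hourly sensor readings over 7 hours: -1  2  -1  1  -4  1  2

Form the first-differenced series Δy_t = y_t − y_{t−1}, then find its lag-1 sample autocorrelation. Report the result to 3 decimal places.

First differences Δy: 3, -3, 2, -5, 5, 1
Mean of differences = 0.5000
Numerator Σ(Δy_t−Δȳ)(Δy_{t+1}−Δȳ) = -44.7500
Denominator Σ(Δy_t−Δȳ)² = 71.5000
r_1(Δy) = -44.7500 / 71.5000 = -0.626

-0.626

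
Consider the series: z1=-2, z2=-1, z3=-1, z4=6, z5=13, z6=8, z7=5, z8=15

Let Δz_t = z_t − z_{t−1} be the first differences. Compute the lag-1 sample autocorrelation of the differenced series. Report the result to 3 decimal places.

First differences Δz: 1, 0, 7, 7, -5, -3, 10
Mean of differences = 2.4286
Numerator Σ(Δz_t−Δz̄)(Δz_{t+1}−Δz̄) = -21.4694
Denominator Σ(Δz_t−Δz̄)² = 191.7143
r_1(Δz) = -21.4694 / 191.7143 = -0.112

-0.112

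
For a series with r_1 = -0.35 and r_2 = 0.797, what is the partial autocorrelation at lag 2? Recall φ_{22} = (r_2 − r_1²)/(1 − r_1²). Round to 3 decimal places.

0.769

φ_{22} = (r_2 − r_1²) / (1 − r_1²)
r_1² = (-0.35)² = 0.1225
Numerator = 0.797 − 0.1225 = 0.6745; denominator = 1 − 0.1225 = 0.8775
φ_{22} = 0.6745 / 0.8775 = 0.769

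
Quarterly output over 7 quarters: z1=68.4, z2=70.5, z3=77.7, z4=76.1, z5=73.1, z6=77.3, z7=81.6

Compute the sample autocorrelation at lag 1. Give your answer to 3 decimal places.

0.234

Mean z̄ = (68.4 + 70.5 + 77.7 + 76.1 + 73.1 + 77.3 + 81.6)/7 = 74.9571
Deviations from mean: -6.5571, -4.4571, 2.7429, 1.1429, -1.8571, 2.3429, 6.6429
Σ(z_t−z̄)(z_{t+1}−z̄) = (29.2261) + (-12.2253) + (3.1347) + (-2.1224) + (-4.3510) + (15.5633) = 29.2253
Denominator Σ(z_t−z̄)² = 124.7571
r_1 = 29.2253 / 124.7571 = 0.234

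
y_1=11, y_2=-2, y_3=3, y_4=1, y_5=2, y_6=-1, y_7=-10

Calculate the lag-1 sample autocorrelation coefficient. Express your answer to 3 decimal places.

-0.072

Mean ȳ = (11 − 2 + 3 + 1 + 2 − 1 − 10)/7 = 0.5714
Deviations from mean: 10.4286, -2.5714, 2.4286, 0.4286, 1.4286, -1.5714, -10.5714
Σ(y_t−ȳ)(y_{t+1}−ȳ) = (-26.8163) + (-6.2449) + (1.0408) + (0.6122) + (-2.2449) + (16.6122) = -17.0408
Denominator Σ(y_t−ȳ)² = 237.7143
r_1 = -17.0408 / 237.7143 = -0.072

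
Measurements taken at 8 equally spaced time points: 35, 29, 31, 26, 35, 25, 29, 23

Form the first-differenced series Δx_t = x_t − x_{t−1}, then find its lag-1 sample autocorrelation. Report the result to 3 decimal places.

First differences Δx: -6, 2, -5, 9, -10, 4, -6
Mean of differences = -1.7143
Numerator Σ(Δx_t−Δx̄)(Δx_{t+1}−Δx̄) = -223.9388
Denominator Σ(Δx_t−Δx̄)² = 277.4286
r_1(Δx) = -223.9388 / 277.4286 = -0.807

-0.807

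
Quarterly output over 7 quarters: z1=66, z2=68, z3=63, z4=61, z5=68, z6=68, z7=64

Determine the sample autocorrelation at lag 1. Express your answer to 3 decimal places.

-0.052

Mean z̄ = (66 + 68 + 63 + 61 + 68 + 68 + 64)/7 = 65.4286
Deviations from mean: 0.5714, 2.5714, -2.4286, -4.4286, 2.5714, 2.5714, -1.4286
Numerator Σ_{t=1}^{6}(z_t−z̄)(z_{t+1}−z̄) = -2.4694
Denominator Σ(z_t−z̄)² = 47.7143
r_1 = -2.4694 / 47.7143 = -0.052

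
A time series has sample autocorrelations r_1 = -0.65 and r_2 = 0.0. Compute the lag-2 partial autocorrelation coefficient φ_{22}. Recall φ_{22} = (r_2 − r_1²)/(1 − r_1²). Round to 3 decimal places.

-0.732

φ_{22} = (r_2 − r_1²) / (1 − r_1²)
r_1² = (-0.65)² = 0.4225
Numerator = 0.0 − 0.4225 = -0.4225; denominator = 1 − 0.4225 = 0.5775
φ_{22} = -0.4225 / 0.5775 = -0.732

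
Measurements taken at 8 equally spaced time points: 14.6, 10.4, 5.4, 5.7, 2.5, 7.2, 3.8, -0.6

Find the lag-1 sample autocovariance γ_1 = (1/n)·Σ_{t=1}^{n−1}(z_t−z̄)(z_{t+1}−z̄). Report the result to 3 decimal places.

Mean z̄ = (14.6 + 10.4 + 5.4 + 5.7 + 2.5 + 7.2 + 3.8 − 0.6)/8 = 6.1250
Deviations: 8.4750, 4.2750, -0.7250, -0.4250, -3.6250, 1.0750, -2.3250, -6.7250
Σ_{t=1}^{7}(z_t−z̄)(z_{t+1}−z̄) = 44.2194
γ_1 = 44.2194 / 8 = 5.527

5.527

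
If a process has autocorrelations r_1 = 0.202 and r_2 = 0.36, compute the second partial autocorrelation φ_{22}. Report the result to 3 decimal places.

0.333

φ_{22} = (r_2 − r_1²) / (1 − r_1²)
r_1² = (0.202)² = 0.040804
Numerator = 0.36 − 0.0408 = 0.3192; denominator = 1 − 0.0408 = 0.9592
φ_{22} = 0.3192 / 0.9592 = 0.333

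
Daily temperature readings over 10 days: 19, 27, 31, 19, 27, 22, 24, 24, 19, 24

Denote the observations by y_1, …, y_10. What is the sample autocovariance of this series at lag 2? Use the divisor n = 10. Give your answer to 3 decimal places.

Mean ȳ = (19 + 27 + 31 + 19 + 27 + 22 + 24 + 24 + 19 + 24)/10 = 23.6000
Σ_{t=1}^{8}(y_t−ȳ)(y_{t+2}−ȳ) = -18.1200
γ_2 = -18.1200 / 10 = -1.812

-1.812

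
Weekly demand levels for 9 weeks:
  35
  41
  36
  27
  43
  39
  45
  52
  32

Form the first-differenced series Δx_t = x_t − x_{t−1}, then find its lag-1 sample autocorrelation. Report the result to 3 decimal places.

First differences Δx: 6, -5, -9, 16, -4, 6, 7, -20
Mean of differences = -0.3750
Numerator Σ(Δx_t−Δx̄)(Δx_{t+1}−Δx̄) = -311.0156
Denominator Σ(Δx_t−Δx̄)² = 897.8750
r_1(Δx) = -311.0156 / 897.8750 = -0.346

-0.346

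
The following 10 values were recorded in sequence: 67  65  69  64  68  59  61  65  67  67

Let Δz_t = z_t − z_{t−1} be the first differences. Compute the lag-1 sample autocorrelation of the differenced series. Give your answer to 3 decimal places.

First differences Δz: -2, 4, -5, 4, -9, 2, 4, 2, 0
Mean of differences = 0.0000
Numerator Σ(Δz_t−Δz̄)(Δz_{t+1}−Δz̄) = -86.0000
Denominator Σ(Δz_t−Δz̄)² = 166.0000
r_1(Δz) = -86.0000 / 166.0000 = -0.518

-0.518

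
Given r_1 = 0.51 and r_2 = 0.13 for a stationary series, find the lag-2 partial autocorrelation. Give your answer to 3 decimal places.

φ_{22} = (r_2 − r_1²) / (1 − r_1²)
r_1² = (0.51)² = 0.2601
Numerator = 0.13 − 0.2601 = -0.1301; denominator = 1 − 0.2601 = 0.7399
φ_{22} = -0.1301 / 0.7399 = -0.176

-0.176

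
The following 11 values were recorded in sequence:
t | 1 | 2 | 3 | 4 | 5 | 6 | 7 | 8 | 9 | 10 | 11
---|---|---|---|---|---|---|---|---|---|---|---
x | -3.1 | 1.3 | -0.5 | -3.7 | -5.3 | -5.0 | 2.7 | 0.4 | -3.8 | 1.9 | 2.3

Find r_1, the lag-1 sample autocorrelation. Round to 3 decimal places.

Mean x̄ = (-3.1 + 1.3 − 0.5 − 3.7 − 5.3 − 5.0 + 2.7 + 0.4 − 3.8 + 1.9 + 2.3)/11 = -1.1636
Numerator Σ_{t=1}^{10}(x_t−x̄)(x_{t+1}−x̄) = 11.1723
Denominator Σ(x_t−x̄)² = 94.2255
r_1 = 11.1723 / 94.2255 = 0.119

0.119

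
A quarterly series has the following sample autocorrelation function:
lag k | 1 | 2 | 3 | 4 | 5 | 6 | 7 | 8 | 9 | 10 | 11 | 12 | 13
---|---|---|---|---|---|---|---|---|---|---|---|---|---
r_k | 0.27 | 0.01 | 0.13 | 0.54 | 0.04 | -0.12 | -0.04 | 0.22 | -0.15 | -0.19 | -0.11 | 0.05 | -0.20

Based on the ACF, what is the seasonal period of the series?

The largest autocorrelation is r_4 = 0.54; the remaining lags stay at or below 0.27. The elevated value at lag 1 (0.27), dropping to 0.01 at lag 2, reflects decaying short-term dependence rather than seasonality.
The dominant spike at lag 4 indicates a seasonal period of 4.

4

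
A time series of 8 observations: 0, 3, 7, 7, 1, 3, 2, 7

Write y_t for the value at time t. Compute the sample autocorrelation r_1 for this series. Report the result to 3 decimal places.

-0.005

Mean ȳ = (0 + 3 + 7 + 7 + 1 + 3 + 2 + 7)/8 = 3.7500
Deviations from mean: -3.7500, -0.7500, 3.2500, 3.2500, -2.7500, -0.7500, -1.7500, 3.2500
Σ(y_t−ȳ)(y_{t+1}−ȳ) = (2.8125) + (-2.4375) + (10.5625) + (-8.9375) + (2.0625) + (1.3125) + (-5.6875) = -0.3125
Denominator Σ(y_t−ȳ)² = 57.5000
r_1 = -0.3125 / 57.5000 = -0.005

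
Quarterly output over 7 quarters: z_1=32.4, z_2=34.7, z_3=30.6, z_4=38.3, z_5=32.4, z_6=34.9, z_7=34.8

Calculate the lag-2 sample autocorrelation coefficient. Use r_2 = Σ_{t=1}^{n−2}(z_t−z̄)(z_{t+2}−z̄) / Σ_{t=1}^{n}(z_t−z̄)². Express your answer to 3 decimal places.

Mean z̄ = (32.4 + 34.7 + 30.6 + 38.3 + 32.4 + 34.9 + 34.8)/7 = 34.0143
Deviations from mean: -1.6143, 0.6857, -3.4143, 4.2857, -1.6143, 0.8857, 0.7857
Σ(z_t−z̄)(z_{t+2}−z̄) = (5.5116) + (2.9388) + (5.5116) + (3.7959) + (-1.2684) = 16.4896
Denominator Σ(z_t−z̄)² = 37.1086
r_2 = 16.4896 / 37.1086 = 0.444

0.444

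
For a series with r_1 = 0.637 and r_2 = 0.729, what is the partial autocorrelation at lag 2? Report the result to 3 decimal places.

0.544

φ_{22} = (r_2 − r_1²) / (1 − r_1²)
r_1² = (0.637)² = 0.405769
Numerator = 0.729 − 0.4058 = 0.3232; denominator = 1 − 0.4058 = 0.5942
φ_{22} = 0.3232 / 0.5942 = 0.544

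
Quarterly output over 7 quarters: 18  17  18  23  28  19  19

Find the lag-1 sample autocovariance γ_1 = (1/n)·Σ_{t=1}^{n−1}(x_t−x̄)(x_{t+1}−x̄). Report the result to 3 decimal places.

Mean x̄ = (18 + 17 + 18 + 23 + 28 + 19 + 19)/7 = 20.2857
Deviations: -2.2857, -3.2857, -2.2857, 2.7143, 7.7143, -1.2857, -1.2857
Σ_{t=1}^{6}(x_t−x̄)(x_{t+1}−x̄) = 21.4898
γ_1 = 21.4898 / 7 = 3.070

3.070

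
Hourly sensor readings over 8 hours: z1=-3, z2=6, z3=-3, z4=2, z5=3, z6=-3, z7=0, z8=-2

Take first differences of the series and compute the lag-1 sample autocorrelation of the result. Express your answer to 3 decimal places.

-0.634

First differences Δz: 9, -9, 5, 1, -6, 3, -2
Mean of differences = 0.1429
Numerator Σ(Δz_t−Δz̄)(Δz_{t+1}−Δz̄) = -150.1633
Denominator Σ(Δz_t−Δz̄)² = 236.8571
r_1(Δz) = -150.1633 / 236.8571 = -0.634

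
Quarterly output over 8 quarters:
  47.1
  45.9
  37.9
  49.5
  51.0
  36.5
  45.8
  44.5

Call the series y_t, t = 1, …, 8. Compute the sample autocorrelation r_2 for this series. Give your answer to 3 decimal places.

-0.455

Mean ȳ = (47.1 + 45.9 + 37.9 + 49.5 + 51.0 + 36.5 + 45.8 + 44.5)/8 = 44.7750
Deviations from mean: 2.3250, 1.1250, -6.8750, 4.7250, 6.2250, -8.2750, 1.0250, -0.2750
Σ(y_t−ȳ)(y_{t+2}−ȳ) = (-15.9844) + (5.3156) + (-42.7969) + (-39.0994) + (6.3806) + (2.2756) = -83.9088
Denominator Σ(y_t−ȳ)² = 184.6150
r_2 = -83.9088 / 184.6150 = -0.455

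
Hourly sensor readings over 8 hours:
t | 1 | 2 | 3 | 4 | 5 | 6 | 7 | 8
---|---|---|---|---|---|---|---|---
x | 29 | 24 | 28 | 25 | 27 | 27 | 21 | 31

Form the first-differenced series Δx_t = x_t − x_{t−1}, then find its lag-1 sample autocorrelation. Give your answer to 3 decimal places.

-0.513

First differences Δx: -5, 4, -3, 2, 0, -6, 10
Mean of differences = 0.2857
Numerator Σ(Δx_t−Δx̄)(Δx_{t+1}−Δx̄) = -97.2245
Denominator Σ(Δx_t−Δx̄)² = 189.4286
r_1(Δx) = -97.2245 / 189.4286 = -0.513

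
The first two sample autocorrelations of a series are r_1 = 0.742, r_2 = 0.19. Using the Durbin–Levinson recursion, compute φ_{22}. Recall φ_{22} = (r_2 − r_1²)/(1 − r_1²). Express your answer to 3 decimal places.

-0.802

φ_{22} = (r_2 − r_1²) / (1 − r_1²)
r_1² = (0.742)² = 0.550564
Numerator = 0.19 − 0.5506 = -0.3606; denominator = 1 − 0.5506 = 0.4494
φ_{22} = -0.3606 / 0.4494 = -0.802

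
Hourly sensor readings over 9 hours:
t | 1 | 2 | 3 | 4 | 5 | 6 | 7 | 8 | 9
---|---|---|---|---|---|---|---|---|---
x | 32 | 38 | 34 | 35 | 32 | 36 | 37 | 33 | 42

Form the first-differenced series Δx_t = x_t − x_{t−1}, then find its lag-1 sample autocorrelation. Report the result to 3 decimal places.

First differences Δx: 6, -4, 1, -3, 4, 1, -4, 9
Mean of differences = 1.2500
Numerator Σ(Δx_t−Δx̄)(Δx_{t+1}−Δx̄) = -74.3125
Denominator Σ(Δx_t−Δx̄)² = 163.5000
r_1(Δx) = -74.3125 / 163.5000 = -0.455

-0.455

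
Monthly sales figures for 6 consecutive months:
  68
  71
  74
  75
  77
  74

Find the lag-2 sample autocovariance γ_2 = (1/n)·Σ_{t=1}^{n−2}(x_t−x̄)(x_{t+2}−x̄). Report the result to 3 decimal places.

Mean x̄ = (68 + 71 + 74 + 75 + 77 + 74)/6 = 73.1667
Σ_{t=1}^{4}(x_t−x̄)(x_{t+2}−x̄) = -3.5556
γ_2 = -3.5556 / 6 = -0.593

-0.593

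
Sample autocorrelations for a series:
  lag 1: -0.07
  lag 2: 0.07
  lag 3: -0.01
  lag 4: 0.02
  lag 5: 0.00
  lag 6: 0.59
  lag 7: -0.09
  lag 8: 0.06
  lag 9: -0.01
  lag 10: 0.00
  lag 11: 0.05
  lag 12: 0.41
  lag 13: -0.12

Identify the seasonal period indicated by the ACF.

The largest autocorrelation is r_6 = 0.59, with a weaker echo at lag 12 (0.41); the remaining lags stay at or below 0.07.
The dominant spike at lag 6 indicates a seasonal period of 6.

6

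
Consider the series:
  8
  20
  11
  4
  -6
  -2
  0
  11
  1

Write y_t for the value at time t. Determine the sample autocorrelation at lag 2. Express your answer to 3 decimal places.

Mean ȳ = (8 + 20 + 11 + 4 − 6 − 2 + 0 + 11 + 1)/9 = 5.2222
Numerator Σ_{t=1}^{7}(y_t−ȳ)(y_{t+2}−ȳ) = -19.0988
Denominator Σ(y_t−ȳ)² = 517.5556
r_2 = -19.0988 / 517.5556 = -0.037

-0.037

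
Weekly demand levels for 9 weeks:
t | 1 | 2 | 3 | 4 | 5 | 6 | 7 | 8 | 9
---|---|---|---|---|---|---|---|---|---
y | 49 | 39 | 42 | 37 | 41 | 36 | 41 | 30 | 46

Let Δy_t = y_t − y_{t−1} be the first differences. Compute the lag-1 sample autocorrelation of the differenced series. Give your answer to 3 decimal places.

-0.598

First differences Δy: -10, 3, -5, 4, -5, 5, -11, 16
Mean of differences = -0.3750
Numerator Σ(Δy_t−Δȳ)(Δy_{t+1}−Δȳ) = -344.5156
Denominator Σ(Δy_t−Δȳ)² = 575.8750
r_1(Δy) = -344.5156 / 575.8750 = -0.598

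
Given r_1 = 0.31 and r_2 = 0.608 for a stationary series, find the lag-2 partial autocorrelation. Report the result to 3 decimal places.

0.566

φ_{22} = (r_2 − r_1²) / (1 − r_1²)
r_1² = (0.31)² = 0.0961
Numerator = 0.608 − 0.0961 = 0.5119; denominator = 1 − 0.0961 = 0.9039
φ_{22} = 0.5119 / 0.9039 = 0.566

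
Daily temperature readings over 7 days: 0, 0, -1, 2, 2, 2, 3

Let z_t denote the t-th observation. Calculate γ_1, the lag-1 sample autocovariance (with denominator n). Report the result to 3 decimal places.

0.711

Mean z̄ = (0 + 0 − 1 + 2 + 2 + 2 + 3)/7 = 1.1429
Σ_{t=1}^{6}(z_t−z̄)(z_{t+1}−z̄) = 4.9796
γ_1 = 4.9796 / 7 = 0.711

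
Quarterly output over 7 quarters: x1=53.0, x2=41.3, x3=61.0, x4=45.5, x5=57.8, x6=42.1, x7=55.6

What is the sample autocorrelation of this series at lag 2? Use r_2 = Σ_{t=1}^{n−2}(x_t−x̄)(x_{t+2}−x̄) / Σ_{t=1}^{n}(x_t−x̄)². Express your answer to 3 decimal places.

0.594

Mean x̄ = (53.0 + 41.3 + 61.0 + 45.5 + 57.8 + 42.1 + 55.6)/7 = 50.9000
Deviations from mean: 2.1000, -9.6000, 10.1000, -5.4000, 6.9000, -8.8000, 4.7000
Numerator Σ_{t=1}^{5}(x_t−x̄)(x_{t+2}−x̄) = 222.6900
Denominator Σ(x_t−x̄)² = 374.8800
r_2 = 222.6900 / 374.8800 = 0.594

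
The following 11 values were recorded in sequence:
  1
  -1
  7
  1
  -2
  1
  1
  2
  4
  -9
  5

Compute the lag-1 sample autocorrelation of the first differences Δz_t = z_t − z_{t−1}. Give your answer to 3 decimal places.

First differences Δz: -2, 8, -6, -3, 3, 0, 1, 2, -13, 14
Mean of differences = 0.4000
Numerator Σ(Δz_t−Δz̄)(Δz_{t+1}−Δz̄) = -257.9600
Denominator Σ(Δz_t−Δz̄)² = 490.4000
r_1(Δz) = -257.9600 / 490.4000 = -0.526

-0.526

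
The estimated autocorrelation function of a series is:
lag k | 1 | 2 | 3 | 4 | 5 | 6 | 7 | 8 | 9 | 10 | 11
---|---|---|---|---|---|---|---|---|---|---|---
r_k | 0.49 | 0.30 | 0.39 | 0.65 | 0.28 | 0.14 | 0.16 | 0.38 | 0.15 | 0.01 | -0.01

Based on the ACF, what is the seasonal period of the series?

The largest autocorrelation is r_4 = 0.65; the remaining lags stay at or below 0.49. The elevated value at lag 1 (0.49), dropping to 0.30 at lag 2, reflects decaying short-term dependence rather than seasonality.
The dominant spike at lag 4 indicates a seasonal period of 4.

4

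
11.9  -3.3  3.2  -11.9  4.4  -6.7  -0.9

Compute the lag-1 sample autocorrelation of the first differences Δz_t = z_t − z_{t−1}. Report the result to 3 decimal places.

-0.781

First differences Δz: -15.2, 6.5, -15.1, 16.3, -11.1, 5.8
Mean of differences = -2.1333
Numerator Σ(Δz_t−Δz̄)(Δz_{t+1}−Δz̄) = -700.1944
Denominator Σ(Δz_t−Δz̄)² = 896.5333
r_1(Δz) = -700.1944 / 896.5333 = -0.781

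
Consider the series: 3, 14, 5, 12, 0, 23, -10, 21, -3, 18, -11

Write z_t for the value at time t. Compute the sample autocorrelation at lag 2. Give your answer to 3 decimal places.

Mean z̄ = (3 + 14 + 5 + 12 + 0 + 23 − 10 + 21 − 3 + 18 − 11)/11 = 6.5455
Numerator Σ_{t=1}^{9}(z_t−z̄)(z_{t+2}−z̄) = 983.1322
Denominator Σ(z_t−z̄)² = 1426.7273
r_2 = 983.1322 / 1426.7273 = 0.689

0.689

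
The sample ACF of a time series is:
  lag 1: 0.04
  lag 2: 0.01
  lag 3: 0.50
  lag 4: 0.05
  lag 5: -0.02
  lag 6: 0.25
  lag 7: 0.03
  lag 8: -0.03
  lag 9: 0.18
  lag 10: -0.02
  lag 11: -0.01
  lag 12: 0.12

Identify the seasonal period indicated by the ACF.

The largest autocorrelation is r_3 = 0.50, with weaker echoes at lags 6 (0.25) and 9 (0.18); the remaining lags stay at or below 0.12.
The dominant spike at lag 3 indicates a seasonal period of 3.

3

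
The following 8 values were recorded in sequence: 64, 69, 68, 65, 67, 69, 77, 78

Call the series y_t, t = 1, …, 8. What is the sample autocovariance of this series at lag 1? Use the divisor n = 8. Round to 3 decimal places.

10.373

Mean ȳ = (64 + 69 + 68 + 65 + 67 + 69 + 77 + 78)/8 = 69.6250
Σ_{t=1}^{7}(y_t−ȳ)(y_{t+1}−ȳ) = 82.9844
γ_1 = 82.9844 / 8 = 10.373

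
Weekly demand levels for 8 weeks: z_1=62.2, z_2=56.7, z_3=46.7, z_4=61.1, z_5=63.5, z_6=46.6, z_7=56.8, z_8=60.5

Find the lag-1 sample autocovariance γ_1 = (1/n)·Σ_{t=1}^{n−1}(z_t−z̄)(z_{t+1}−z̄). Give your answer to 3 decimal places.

-10.355

Mean z̄ = (62.2 + 56.7 + 46.7 + 61.1 + 63.5 + 46.6 + 56.8 + 60.5)/8 = 56.7625
Deviations: 5.4375, -0.0625, -10.0625, 4.3375, 6.7375, -10.1625, 0.0375, 3.7375
Σ_{t=1}^{7}(z_t−z̄)(z_{t+1}−z̄) = -82.8439
γ_1 = -82.8439 / 8 = -10.355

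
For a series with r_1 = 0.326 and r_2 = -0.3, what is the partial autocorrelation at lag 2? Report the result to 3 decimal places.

φ_{22} = (r_2 − r_1²) / (1 − r_1²)
r_1² = (0.326)² = 0.106276
Numerator = -0.3 − 0.1063 = -0.4063; denominator = 1 − 0.1063 = 0.8937
φ_{22} = -0.4063 / 0.8937 = -0.455

-0.455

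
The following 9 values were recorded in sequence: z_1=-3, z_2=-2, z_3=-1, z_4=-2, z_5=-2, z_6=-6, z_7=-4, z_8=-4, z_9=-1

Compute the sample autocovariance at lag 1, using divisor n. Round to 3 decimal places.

Mean z̄ = (-3 − 2 − 1 − 2 − 2 − 6 − 4 − 4 − 1)/9 = -2.7778
Σ_{t=1}^{8}(z_t−z̄)(z_{t+1}−z̄) = 3.9506
γ_1 = 3.9506 / 9 = 0.439

0.439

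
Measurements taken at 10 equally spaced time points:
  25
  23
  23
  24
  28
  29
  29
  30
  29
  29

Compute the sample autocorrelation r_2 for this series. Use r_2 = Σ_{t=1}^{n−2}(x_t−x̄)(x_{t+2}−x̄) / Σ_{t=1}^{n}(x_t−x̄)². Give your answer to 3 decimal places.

0.396

Mean x̄ = (25 + 23 + 23 + 24 + 28 + 29 + 29 + 30 + 29 + 29)/10 = 26.9000
Numerator Σ_{t=1}^{8}(x_t−x̄)(x_{t+2}−x̄) = 28.0800
Denominator Σ(x_t−x̄)² = 70.9000
r_2 = 28.0800 / 70.9000 = 0.396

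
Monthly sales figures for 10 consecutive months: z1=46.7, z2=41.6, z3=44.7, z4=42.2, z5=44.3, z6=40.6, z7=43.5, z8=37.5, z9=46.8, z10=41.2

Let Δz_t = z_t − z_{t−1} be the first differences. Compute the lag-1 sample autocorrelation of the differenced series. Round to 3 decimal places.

First differences Δz: -5.1, 3.1, -2.5, 2.1, -3.7, 2.9, -6.0, 9.3, -5.6
Mean of differences = -0.6111
Numerator Σ(Δz_t−Δz̄)(Δz_{t+1}−Δz̄) = -169.7857
Denominator Σ(Δz_t−Δz̄)² = 218.8689
r_1(Δz) = -169.7857 / 218.8689 = -0.776

-0.776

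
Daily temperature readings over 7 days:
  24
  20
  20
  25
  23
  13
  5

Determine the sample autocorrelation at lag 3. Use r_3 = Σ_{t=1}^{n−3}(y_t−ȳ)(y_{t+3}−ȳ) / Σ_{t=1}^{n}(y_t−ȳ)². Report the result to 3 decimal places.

Mean ȳ = (24 + 20 + 20 + 25 + 23 + 13 + 5)/7 = 18.5714
Numerator Σ_{t=1}^{4}(y_t−ȳ)(y_{t+3}−ȳ) = -53.9796
Denominator Σ(y_t−ȳ)² = 309.7143
r_3 = -53.9796 / 309.7143 = -0.174

-0.174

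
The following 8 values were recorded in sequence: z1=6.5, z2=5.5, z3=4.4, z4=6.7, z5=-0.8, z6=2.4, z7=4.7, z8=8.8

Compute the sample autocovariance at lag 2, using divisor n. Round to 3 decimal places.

Mean z̄ = (6.5 + 5.5 + 4.4 + 6.7 − 0.8 + 2.4 + 4.7 + 8.8)/8 = 4.7750
Deviations: 1.7250, 0.7250, -0.3750, 1.9250, -5.5750, -2.3750, -0.0750, 4.0250
Σ_{t=1}^{6}(z_t−z̄)(z_{t+2}−z̄) = -10.8738
γ_2 = -10.8738 / 8 = -1.359

-1.359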